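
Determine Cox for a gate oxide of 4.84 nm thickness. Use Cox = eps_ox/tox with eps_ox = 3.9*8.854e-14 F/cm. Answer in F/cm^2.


Step 1: eps_ox = 3.9 * 8.854e-14 = 3.45306e-13 F/cm
Step 2: tox in cm = 4.84 nm * 1e-7 = 4.8400e-07 cm
Step 3: Cox = 3.45306e-13 / 4.8400e-07 = 7.13e-07 F/cm^2

7.13e-07


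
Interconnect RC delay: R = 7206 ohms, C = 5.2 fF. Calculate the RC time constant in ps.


Step 1: tau = R * C
Step 2: tau = 7206 * 5.2 fF = 7206 * 5.2e-15 F
Step 3: tau = 3.74712e-11 s = 37.4712 ps

37.4712


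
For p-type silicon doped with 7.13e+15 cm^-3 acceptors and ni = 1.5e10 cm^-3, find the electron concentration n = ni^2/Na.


Step 1: Majority hole concentration p ≈ Na = 7.13e+15 cm^-3
Step 2: n = ni^2 / Na = (1.5e10)^2 / 7.13e+15
Step 3: n = 3.16e+04 cm^-3

3.16e+04


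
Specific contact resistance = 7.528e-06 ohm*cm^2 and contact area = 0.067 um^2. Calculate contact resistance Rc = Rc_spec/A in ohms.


Step 1: Convert area to cm^2: 0.067 um^2 = 6.7000e-10 cm^2
Step 2: Rc = Rc_spec / A = 7.528e-06 / 6.7000e-10
Step 3: Rc = 1.12e+04 ohms

1.12e+04


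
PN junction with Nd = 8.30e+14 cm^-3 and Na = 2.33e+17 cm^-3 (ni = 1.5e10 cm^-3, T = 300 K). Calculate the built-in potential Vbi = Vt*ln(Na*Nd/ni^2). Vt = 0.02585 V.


Step 1: Compute Na*Nd/ni^2 = 2.33e+17 * 8.30e+14 / (1.5e10)^2 = 8.5951e+11
Step 2: ln(8.5951e+11) = 27.4796
Step 3: Vbi = 0.02585 * 27.4796 = 0.71 V

0.71


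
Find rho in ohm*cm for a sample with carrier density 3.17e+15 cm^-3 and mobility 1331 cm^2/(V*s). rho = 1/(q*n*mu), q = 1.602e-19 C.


Step 1: sigma = q * n * mu = 1.602e-19 * 3.17e+15 * 1331 = 6.75927e-01 S/cm
Step 2: rho = 1 / sigma = 1 / 6.75927e-01 = 1.479 ohm*cm

1.479


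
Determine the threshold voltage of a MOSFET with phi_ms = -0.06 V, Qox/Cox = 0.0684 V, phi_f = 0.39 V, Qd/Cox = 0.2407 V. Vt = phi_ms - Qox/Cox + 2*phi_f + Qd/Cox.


Step 1: Vt = phi_ms - Qox/Cox + 2*phi_f + Qd/Cox
Step 2: Vt = -0.06 - 0.0684 + 2*0.39 + 0.2407
Step 3: Vt = -0.06 - 0.0684 + 0.78 + 0.2407
Step 4: Vt = 0.8923 V

0.8923


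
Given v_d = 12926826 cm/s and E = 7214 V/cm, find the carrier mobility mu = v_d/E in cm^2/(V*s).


Step 1: mu = v_d / E
Step 2: mu = 12926826 / 7214
Step 3: mu = 1791.91 cm^2/(V*s)

1791.91


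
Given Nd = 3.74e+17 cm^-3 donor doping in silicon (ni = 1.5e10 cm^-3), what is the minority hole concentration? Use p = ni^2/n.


Step 1: Since Nd >> ni, n ≈ Nd = 3.74e+17 cm^-3
Step 2: p = ni^2 / n = (1.5e10)^2 / 3.74e+17
Step 3: p = 2.25e20 / 3.74e+17 = 6.02e+02 cm^-3

6.02e+02


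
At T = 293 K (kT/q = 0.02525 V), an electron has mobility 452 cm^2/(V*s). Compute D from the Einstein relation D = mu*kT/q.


Step 1: D = mu * (kT/q)
Step 2: D = 452 * 0.02525
Step 3: D = 11.41 cm^2/s

11.41


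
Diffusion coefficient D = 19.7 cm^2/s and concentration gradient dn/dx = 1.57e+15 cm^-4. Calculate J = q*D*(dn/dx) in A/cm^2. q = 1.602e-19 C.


Step 1: J = q * D * (dn/dx)
Step 2: J = 1.602e-19 * 19.7 * 1.57e+15
Step 3: J = 4.95e-03 A/cm^2

4.95e-03


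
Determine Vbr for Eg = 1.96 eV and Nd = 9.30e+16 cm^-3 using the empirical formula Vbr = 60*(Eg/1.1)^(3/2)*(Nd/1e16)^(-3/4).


Step 1: Eg/1.1 = 1.96/1.1 = 1.781818
Step 2: (Eg/1.1)^1.5 = 1.781818^1.5 = 2.378455
Step 3: (Nd/1e16)^(-0.75) = (9.3)^(-0.75) = 0.187775
Step 4: Vbr = 60 * 2.378455 * 0.187775 = 26.8 V

26.8


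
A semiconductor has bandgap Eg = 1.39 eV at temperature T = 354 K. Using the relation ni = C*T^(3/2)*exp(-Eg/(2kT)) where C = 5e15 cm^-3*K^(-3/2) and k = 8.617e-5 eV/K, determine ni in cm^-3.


Step 1: Compute kT = 8.617e-5 * 354 = 0.03050418 eV
Step 2: Exponent = -Eg/(2kT) = -1.39/(2*0.03050418) = -22.78376
Step 3: T^(3/2) = 354^1.5 = 6660.47
Step 4: ni = 5e15 * 6660.47 * exp(-22.78376) = 4.24e+09 cm^-3

4.24e+09


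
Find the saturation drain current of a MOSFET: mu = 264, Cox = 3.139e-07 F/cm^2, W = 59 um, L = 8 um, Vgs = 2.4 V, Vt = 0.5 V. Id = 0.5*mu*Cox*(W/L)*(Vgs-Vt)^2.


Step 1: Overdrive voltage Vov = Vgs - Vt = 2.4 - 0.5 = 1.9 V
Step 2: W/L = 59/8 = 7.375
Step 3: Id = 0.5 * 264 * 3.139e-07 * 7.375 * 1.9^2
Step 4: Id = 1.10e-03 A

1.10e-03


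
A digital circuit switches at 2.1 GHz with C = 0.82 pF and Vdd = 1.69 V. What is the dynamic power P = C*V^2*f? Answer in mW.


Step 1: V^2 = 1.69^2 = 2.8561 V^2
Step 2: P = C*V^2*f = 0.82e-12 F * 2.8561 * 2.1e9 Hz
Step 3: P = 4.9182042e-03 W
Step 4: P = 4.918 mW

4.918


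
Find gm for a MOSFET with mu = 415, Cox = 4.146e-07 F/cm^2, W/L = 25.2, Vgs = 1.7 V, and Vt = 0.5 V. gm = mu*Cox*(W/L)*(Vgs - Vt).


Step 1: Vov = Vgs - Vt = 1.7 - 0.5 = 1.2 V
Step 2: gm = mu * Cox * (W/L) * Vov
Step 3: gm = 415 * 4.146e-07 * 25.2 * 1.2 = 5.20e-03 S

5.20e-03


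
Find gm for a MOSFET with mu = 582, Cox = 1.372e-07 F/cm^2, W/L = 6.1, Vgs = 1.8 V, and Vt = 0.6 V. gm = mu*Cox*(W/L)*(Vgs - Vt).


Step 1: Vov = Vgs - Vt = 1.8 - 0.6 = 1.2 V
Step 2: gm = mu * Cox * (W/L) * Vov
Step 3: gm = 582 * 1.372e-07 * 6.1 * 1.2 = 5.85e-04 S

5.85e-04


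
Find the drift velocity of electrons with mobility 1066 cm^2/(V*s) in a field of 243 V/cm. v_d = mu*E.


Step 1: v_d = mu * E
Step 2: v_d = 1066 * 243 = 259038
Step 3: v_d = 2.59e+05 cm/s

2.59e+05


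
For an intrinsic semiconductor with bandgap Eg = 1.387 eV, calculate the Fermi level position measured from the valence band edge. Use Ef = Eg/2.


Step 1: For an intrinsic semiconductor, the Fermi level sits at midgap.
Step 2: Ef = Eg / 2 = 1.387 / 2 = 0.6935 eV

0.6935


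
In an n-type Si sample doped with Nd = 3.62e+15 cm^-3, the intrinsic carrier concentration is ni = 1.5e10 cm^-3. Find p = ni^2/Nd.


Step 1: Since Nd >> ni, n ≈ Nd = 3.62e+15 cm^-3
Step 2: p = ni^2 / n = (1.5e10)^2 / 3.62e+15
Step 3: p = 2.25e20 / 3.62e+15 = 6.22e+04 cm^-3

6.22e+04


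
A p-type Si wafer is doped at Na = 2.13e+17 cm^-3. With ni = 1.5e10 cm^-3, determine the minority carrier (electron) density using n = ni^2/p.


Step 1: Majority hole concentration p ≈ Na = 2.13e+17 cm^-3
Step 2: n = ni^2 / Na = (1.5e10)^2 / 2.13e+17
Step 3: n = 1.06e+03 cm^-3

1.06e+03


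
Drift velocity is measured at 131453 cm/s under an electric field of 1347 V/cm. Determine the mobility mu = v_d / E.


Step 1: mu = v_d / E
Step 2: mu = 131453 / 1347
Step 3: mu = 97.59 cm^2/(V*s)

97.59


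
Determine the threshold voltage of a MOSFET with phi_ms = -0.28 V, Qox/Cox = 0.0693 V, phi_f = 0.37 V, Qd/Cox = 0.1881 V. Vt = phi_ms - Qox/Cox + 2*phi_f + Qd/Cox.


Step 1: Vt = phi_ms - Qox/Cox + 2*phi_f + Qd/Cox
Step 2: Vt = -0.28 - 0.0693 + 2*0.37 + 0.1881
Step 3: Vt = -0.28 - 0.0693 + 0.74 + 0.1881
Step 4: Vt = 0.5788 V

0.5788


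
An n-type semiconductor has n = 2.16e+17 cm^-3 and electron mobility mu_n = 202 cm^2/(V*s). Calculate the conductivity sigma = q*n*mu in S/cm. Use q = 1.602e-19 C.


Step 1: sigma = q * n * mu
Step 2: sigma = 1.602e-19 * 2.16e+17 * 202
Step 3: sigma = 6.990e+00 S/cm

6.990e+00


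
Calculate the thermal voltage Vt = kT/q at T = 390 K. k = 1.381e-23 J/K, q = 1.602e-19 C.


Step 1: kT = 1.381e-23 * 390 = 5.3859e-21 J
Step 2: Vt = kT/q = 5.3859e-21 / 1.602e-19
Step 3: Vt = 0.03362 V

0.03362


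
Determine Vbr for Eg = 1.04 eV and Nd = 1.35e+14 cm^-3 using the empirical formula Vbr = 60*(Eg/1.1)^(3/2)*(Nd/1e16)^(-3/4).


Step 1: Eg/1.1 = 1.04/1.1 = 0.945455
Step 2: (Eg/1.1)^1.5 = 0.945455^1.5 = 0.919309
Step 3: (Nd/1e16)^(-0.75) = (0.0135)^(-0.75) = 25.249319
Step 4: Vbr = 60 * 0.919309 * 25.249319 = 1392.7 V

1392.7


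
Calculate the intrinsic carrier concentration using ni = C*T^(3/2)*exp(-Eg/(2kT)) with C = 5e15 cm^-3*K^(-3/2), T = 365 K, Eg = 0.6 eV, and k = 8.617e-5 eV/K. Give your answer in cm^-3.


Step 1: Compute kT = 8.617e-5 * 365 = 0.03145205 eV
Step 2: Exponent = -Eg/(2kT) = -0.6/(2*0.03145205) = -9.53833
Step 3: T^(3/2) = 365^1.5 = 6973.32
Step 4: ni = 5e15 * 6973.32 * exp(-9.53833) = 2.51e+15 cm^-3

2.51e+15


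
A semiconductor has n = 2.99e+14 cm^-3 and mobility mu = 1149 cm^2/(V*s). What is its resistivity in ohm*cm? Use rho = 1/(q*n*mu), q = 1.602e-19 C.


Step 1: sigma = q * n * mu = 1.602e-19 * 2.99e+14 * 1149 = 5.50369e-02 S/cm
Step 2: rho = 1 / sigma = 1 / 5.50369e-02 = 18.17 ohm*cm

18.17


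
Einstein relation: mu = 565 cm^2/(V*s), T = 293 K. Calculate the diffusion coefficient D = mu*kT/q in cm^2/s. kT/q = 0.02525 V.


Step 1: D = mu * (kT/q)
Step 2: D = 565 * 0.02525
Step 3: D = 14.27 cm^2/s

14.27


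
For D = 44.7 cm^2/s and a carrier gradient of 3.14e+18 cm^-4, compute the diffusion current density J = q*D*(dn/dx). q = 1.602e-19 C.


Step 1: J = q * D * (dn/dx)
Step 2: J = 1.602e-19 * 44.7 * 3.14e+18
Step 3: J = 2.25e+01 A/cm^2

2.25e+01


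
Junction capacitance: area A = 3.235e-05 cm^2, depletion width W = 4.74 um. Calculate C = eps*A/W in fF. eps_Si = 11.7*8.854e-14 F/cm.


Step 1: eps_Si = 11.7 * 8.854e-14 = 1.035918e-12 F/cm
Step 2: W in cm = 4.74 * 1e-4 = 4.74e-04 cm
Step 3: C = 1.035918e-12 * 3.235e-05 / 4.74e-04 = 7.070031e-14 F
Step 4: C = 70.7 fF

70.7


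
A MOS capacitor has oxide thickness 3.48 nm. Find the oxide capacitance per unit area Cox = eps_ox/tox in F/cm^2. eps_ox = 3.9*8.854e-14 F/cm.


Step 1: eps_ox = 3.9 * 8.854e-14 = 3.45306e-13 F/cm
Step 2: tox in cm = 3.48 nm * 1e-7 = 3.4800e-07 cm
Step 3: Cox = 3.45306e-13 / 3.4800e-07 = 9.92e-07 F/cm^2

9.92e-07


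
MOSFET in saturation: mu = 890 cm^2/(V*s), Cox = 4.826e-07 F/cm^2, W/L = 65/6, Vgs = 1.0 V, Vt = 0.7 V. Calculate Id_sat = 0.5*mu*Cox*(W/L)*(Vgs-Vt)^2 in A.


Step 1: Overdrive voltage Vov = Vgs - Vt = 1.0 - 0.7 = 0.3 V
Step 2: W/L = 65/6 = 10.8333
Step 3: Id = 0.5 * 890 * 4.826e-07 * 10.8333 * 0.3^2
Step 4: Id = 2.09e-04 A

2.09e-04


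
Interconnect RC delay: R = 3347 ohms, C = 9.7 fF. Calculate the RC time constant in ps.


Step 1: tau = R * C
Step 2: tau = 3347 * 9.7 fF = 3347 * 9.7e-15 F
Step 3: tau = 3.24659e-11 s = 32.4659 ps

32.4659


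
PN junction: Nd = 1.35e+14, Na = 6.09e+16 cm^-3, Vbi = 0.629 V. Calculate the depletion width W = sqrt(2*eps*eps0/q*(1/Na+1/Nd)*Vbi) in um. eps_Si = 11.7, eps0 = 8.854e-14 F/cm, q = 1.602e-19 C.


Step 1: 1/Na + 1/Nd = 1/6.09e+16 + 1/1.35e+14 = 7.42383e-15
Step 2: 2*eps*eps0/q = 2*11.7*8.854e-14/1.602e-19 = 1.293281e+07
Step 3: W^2 = 1.293281e+07 * 7.42383e-15 * 0.629 = 6.03909e-08
Step 4: W = sqrt(6.03909e-08) = 2.457e-04 cm = 2.457 um

2.457


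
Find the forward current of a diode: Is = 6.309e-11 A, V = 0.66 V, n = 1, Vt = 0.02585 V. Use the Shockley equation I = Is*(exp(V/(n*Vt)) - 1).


Step 1: V/(n*Vt) = 0.66/(1*0.02585) = 25.5319
Step 2: exp(25.5319) = 1.2256e+11
Step 3: I = 6.309e-11 * (1.2256e+11 - 1) = 7.73e+00 A

7.73e+00


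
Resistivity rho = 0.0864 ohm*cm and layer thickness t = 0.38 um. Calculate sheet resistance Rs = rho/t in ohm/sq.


Step 1: Convert thickness to cm: t = 0.38 um = 3.8000e-05 cm
Step 2: Rs = rho / t = 0.0864 / 3.8000e-05
Step 3: Rs = 2273.7 ohm/sq

2273.7


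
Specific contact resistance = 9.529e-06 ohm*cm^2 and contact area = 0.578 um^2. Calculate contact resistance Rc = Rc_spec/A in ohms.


Step 1: Convert area to cm^2: 0.578 um^2 = 5.7800e-09 cm^2
Step 2: Rc = Rc_spec / A = 9.529e-06 / 5.7800e-09
Step 3: Rc = 1.65e+03 ohms

1.65e+03


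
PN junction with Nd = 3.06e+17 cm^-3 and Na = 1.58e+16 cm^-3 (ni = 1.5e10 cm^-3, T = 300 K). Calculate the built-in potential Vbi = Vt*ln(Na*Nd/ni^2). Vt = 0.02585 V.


Step 1: Compute Na*Nd/ni^2 = 1.58e+16 * 3.06e+17 / (1.5e10)^2 = 2.1488e+13
Step 2: ln(2.1488e+13) = 30.6985
Step 3: Vbi = 0.02585 * 30.6985 = 0.794 V

0.794


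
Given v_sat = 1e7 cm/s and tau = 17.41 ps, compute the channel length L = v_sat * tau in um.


Step 1: tau in seconds = 17.41 ps * 1e-12 = 1.7410e-11 s
Step 2: L = v_sat * tau = 1e7 * 1.7410e-11 = 1.7410e-04 cm
Step 3: L in um = 1.7410e-04 * 1e4 = 1.741 um

1.741


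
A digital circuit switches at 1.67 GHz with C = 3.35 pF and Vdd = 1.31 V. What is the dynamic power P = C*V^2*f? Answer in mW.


Step 1: V^2 = 1.31^2 = 1.7161 V^2
Step 2: P = C*V^2*f = 3.35e-12 F * 1.7161 * 1.67e9 Hz
Step 3: P = 9.60072145e-03 W
Step 4: P = 9.601 mW

9.601


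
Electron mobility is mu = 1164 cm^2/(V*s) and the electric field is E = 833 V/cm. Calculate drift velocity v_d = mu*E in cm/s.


Step 1: v_d = mu * E
Step 2: v_d = 1164 * 833 = 969612
Step 3: v_d = 9.70e+05 cm/s

9.70e+05


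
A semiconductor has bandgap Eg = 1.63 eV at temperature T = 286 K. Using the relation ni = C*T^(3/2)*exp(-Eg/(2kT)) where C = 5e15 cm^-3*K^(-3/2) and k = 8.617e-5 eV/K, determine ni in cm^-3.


Step 1: Compute kT = 8.617e-5 * 286 = 0.02464462 eV
Step 2: Exponent = -Eg/(2kT) = -1.63/(2*0.02464462) = -33.07010
Step 3: T^(3/2) = 286^1.5 = 4836.70
Step 4: ni = 5e15 * 4836.70 * exp(-33.07010) = 1.05e+05 cm^-3

1.05e+05


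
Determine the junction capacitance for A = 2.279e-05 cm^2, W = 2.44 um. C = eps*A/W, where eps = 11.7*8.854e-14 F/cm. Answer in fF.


Step 1: eps_Si = 11.7 * 8.854e-14 = 1.035918e-12 F/cm
Step 2: W in cm = 2.44 * 1e-4 = 2.44e-04 cm
Step 3: C = 1.035918e-12 * 2.279e-05 / 2.44e-04 = 9.675644e-14 F
Step 4: C = 96.76 fF

96.76


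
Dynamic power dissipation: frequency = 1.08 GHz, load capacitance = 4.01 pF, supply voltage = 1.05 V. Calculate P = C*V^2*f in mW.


Step 1: V^2 = 1.05^2 = 1.1025 V^2
Step 2: P = C*V^2*f = 4.01e-12 F * 1.1025 * 1.08e9 Hz
Step 3: P = 4.774707e-03 W
Step 4: P = 4.775 mW

4.775


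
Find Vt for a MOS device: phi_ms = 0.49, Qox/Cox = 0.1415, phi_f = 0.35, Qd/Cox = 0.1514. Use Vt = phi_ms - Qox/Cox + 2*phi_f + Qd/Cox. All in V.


Step 1: Vt = phi_ms - Qox/Cox + 2*phi_f + Qd/Cox
Step 2: Vt = 0.49 - 0.1415 + 2*0.35 + 0.1514
Step 3: Vt = 0.49 - 0.1415 + 0.7 + 0.1514
Step 4: Vt = 1.1999 V

1.1999


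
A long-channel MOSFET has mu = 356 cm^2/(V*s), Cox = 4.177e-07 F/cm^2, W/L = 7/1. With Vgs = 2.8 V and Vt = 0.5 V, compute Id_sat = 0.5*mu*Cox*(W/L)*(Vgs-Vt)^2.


Step 1: Overdrive voltage Vov = Vgs - Vt = 2.8 - 0.5 = 2.3 V
Step 2: W/L = 7/1 = 7
Step 3: Id = 0.5 * 356 * 4.177e-07 * 7 * 2.3^2
Step 4: Id = 2.75e-03 A

2.75e-03


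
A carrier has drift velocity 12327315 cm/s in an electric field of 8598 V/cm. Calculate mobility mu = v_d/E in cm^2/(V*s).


Step 1: mu = v_d / E
Step 2: mu = 12327315 / 8598
Step 3: mu = 1433.74 cm^2/(V*s)

1433.74


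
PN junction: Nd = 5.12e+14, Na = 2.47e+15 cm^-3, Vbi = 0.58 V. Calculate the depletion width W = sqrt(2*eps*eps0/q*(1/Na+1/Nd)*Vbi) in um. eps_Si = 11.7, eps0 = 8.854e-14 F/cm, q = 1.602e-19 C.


Step 1: 1/Na + 1/Nd = 1/2.47e+15 + 1/5.12e+14 = 2.35798e-15
Step 2: 2*eps*eps0/q = 2*11.7*8.854e-14/1.602e-19 = 1.293281e+07
Step 3: W^2 = 1.293281e+07 * 2.35798e-15 * 0.58 = 1.76873e-08
Step 4: W = sqrt(1.76873e-08) = 1.330e-04 cm = 1.33 um

1.33


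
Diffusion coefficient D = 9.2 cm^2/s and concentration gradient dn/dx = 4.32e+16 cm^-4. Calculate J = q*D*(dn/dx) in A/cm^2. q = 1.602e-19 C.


Step 1: J = q * D * (dn/dx)
Step 2: J = 1.602e-19 * 9.2 * 4.32e+16
Step 3: J = 6.37e-02 A/cm^2

6.37e-02


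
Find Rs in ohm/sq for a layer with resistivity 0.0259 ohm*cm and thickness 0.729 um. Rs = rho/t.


Step 1: Convert thickness to cm: t = 0.729 um = 7.2900e-05 cm
Step 2: Rs = rho / t = 0.0259 / 7.2900e-05
Step 3: Rs = 355.3 ohm/sq

355.3


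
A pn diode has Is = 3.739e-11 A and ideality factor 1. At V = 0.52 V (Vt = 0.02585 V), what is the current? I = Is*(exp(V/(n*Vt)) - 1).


Step 1: V/(n*Vt) = 0.52/(1*0.02585) = 20.1161
Step 2: exp(20.1161) = 5.4489e+08
Step 3: I = 3.739e-11 * (5.4489e+08 - 1) = 2.04e-02 A

2.04e-02


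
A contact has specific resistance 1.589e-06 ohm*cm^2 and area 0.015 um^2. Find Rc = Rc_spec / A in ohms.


Step 1: Convert area to cm^2: 0.015 um^2 = 1.5000e-10 cm^2
Step 2: Rc = Rc_spec / A = 1.589e-06 / 1.5000e-10
Step 3: Rc = 1.06e+04 ohms

1.06e+04


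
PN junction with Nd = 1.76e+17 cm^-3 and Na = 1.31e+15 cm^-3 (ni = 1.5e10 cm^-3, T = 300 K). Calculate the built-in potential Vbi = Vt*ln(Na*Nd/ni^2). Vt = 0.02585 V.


Step 1: Compute Na*Nd/ni^2 = 1.31e+15 * 1.76e+17 / (1.5e10)^2 = 1.0247e+12
Step 2: ln(1.0247e+12) = 27.6554
Step 3: Vbi = 0.02585 * 27.6554 = 0.715 V

0.715


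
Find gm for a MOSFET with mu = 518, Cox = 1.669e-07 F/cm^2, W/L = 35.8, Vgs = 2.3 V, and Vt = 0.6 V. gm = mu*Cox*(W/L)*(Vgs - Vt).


Step 1: Vov = Vgs - Vt = 2.3 - 0.6 = 1.7 V
Step 2: gm = mu * Cox * (W/L) * Vov
Step 3: gm = 518 * 1.669e-07 * 35.8 * 1.7 = 5.26e-03 S

5.26e-03


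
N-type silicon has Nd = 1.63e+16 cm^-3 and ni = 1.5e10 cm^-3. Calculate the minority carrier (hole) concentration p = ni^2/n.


Step 1: Since Nd >> ni, n ≈ Nd = 1.63e+16 cm^-3
Step 2: p = ni^2 / n = (1.5e10)^2 / 1.63e+16
Step 3: p = 2.25e20 / 1.63e+16 = 1.38e+04 cm^-3

1.38e+04


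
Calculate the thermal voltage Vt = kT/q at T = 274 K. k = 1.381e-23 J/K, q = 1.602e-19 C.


Step 1: kT = 1.381e-23 * 274 = 3.78394e-21 J
Step 2: Vt = kT/q = 3.78394e-21 / 1.602e-19
Step 3: Vt = 0.02362 V

0.02362


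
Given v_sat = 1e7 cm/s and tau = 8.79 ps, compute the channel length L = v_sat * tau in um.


Step 1: tau in seconds = 8.79 ps * 1e-12 = 8.7900e-12 s
Step 2: L = v_sat * tau = 1e7 * 8.7900e-12 = 8.7900e-05 cm
Step 3: L in um = 8.7900e-05 * 1e4 = 0.879 um

0.879


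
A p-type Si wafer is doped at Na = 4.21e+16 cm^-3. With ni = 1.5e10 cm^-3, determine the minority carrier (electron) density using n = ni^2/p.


Step 1: Majority hole concentration p ≈ Na = 4.21e+16 cm^-3
Step 2: n = ni^2 / Na = (1.5e10)^2 / 4.21e+16
Step 3: n = 5.34e+03 cm^-3

5.34e+03


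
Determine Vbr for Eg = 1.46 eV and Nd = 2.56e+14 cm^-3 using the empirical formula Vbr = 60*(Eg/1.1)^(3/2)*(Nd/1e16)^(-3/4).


Step 1: Eg/1.1 = 1.46/1.1 = 1.327273
Step 2: (Eg/1.1)^1.5 = 1.327273^1.5 = 1.529116
Step 3: (Nd/1e16)^(-0.75) = (0.0256)^(-0.75) = 15.625000
Step 4: Vbr = 60 * 1.529116 * 15.625000 = 1433.5 V

1433.5


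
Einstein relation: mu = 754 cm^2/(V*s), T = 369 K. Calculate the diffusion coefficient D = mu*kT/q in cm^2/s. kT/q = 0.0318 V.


Step 1: D = mu * (kT/q)
Step 2: D = 754 * 0.0318
Step 3: D = 23.98 cm^2/s

23.98


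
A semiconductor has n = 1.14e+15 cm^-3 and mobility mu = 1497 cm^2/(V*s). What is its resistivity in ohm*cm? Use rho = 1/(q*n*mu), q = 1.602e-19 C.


Step 1: sigma = q * n * mu = 1.602e-19 * 1.14e+15 * 1497 = 2.73394e-01 S/cm
Step 2: rho = 1 / sigma = 1 / 2.73394e-01 = 3.658 ohm*cm

3.658


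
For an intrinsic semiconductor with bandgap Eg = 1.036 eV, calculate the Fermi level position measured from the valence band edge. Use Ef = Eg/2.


Step 1: For an intrinsic semiconductor, the Fermi level sits at midgap.
Step 2: Ef = Eg / 2 = 1.036 / 2 = 0.518 eV

0.518


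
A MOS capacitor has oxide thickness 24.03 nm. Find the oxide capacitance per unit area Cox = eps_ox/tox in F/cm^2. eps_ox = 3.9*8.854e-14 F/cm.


Step 1: eps_ox = 3.9 * 8.854e-14 = 3.45306e-13 F/cm
Step 2: tox in cm = 24.03 nm * 1e-7 = 2.4030e-06 cm
Step 3: Cox = 3.45306e-13 / 2.4030e-06 = 1.44e-07 F/cm^2

1.44e-07


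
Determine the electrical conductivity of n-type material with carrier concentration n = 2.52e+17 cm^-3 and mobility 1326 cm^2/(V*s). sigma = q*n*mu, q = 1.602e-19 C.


Step 1: sigma = q * n * mu
Step 2: sigma = 1.602e-19 * 2.52e+17 * 1326
Step 3: sigma = 5.353e+01 S/cm

5.353e+01


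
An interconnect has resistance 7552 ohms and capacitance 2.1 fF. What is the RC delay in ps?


Step 1: tau = R * C
Step 2: tau = 7552 * 2.1 fF = 7552 * 2.1e-15 F
Step 3: tau = 1.58592e-11 s = 15.8592 ps

15.8592


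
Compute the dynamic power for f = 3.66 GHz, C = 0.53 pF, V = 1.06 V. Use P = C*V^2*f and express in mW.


Step 1: V^2 = 1.06^2 = 1.1236 V^2
Step 2: P = C*V^2*f = 0.53e-12 F * 1.1236 * 3.66e9 Hz
Step 3: P = 2.17955928e-03 W
Step 4: P = 2.18 mW

2.18


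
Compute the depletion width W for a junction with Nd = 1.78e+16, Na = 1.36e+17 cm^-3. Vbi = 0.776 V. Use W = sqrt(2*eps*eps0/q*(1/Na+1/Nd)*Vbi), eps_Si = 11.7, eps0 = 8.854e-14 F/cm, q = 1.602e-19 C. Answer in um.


Step 1: 1/Na + 1/Nd = 1/1.36e+17 + 1/1.78e+16 = 6.35327e-17
Step 2: 2*eps*eps0/q = 2*11.7*8.854e-14/1.602e-19 = 1.293281e+07
Step 3: W^2 = 1.293281e+07 * 6.35327e-17 * 0.776 = 6.37605e-10
Step 4: W = sqrt(6.37605e-10) = 2.525e-05 cm = 0.2525 um

0.2525


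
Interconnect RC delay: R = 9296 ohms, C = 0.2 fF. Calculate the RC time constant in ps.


Step 1: tau = R * C
Step 2: tau = 9296 * 0.2 fF = 9296 * 2.0e-16 F
Step 3: tau = 1.8592e-12 s = 1.8592 ps

1.8592


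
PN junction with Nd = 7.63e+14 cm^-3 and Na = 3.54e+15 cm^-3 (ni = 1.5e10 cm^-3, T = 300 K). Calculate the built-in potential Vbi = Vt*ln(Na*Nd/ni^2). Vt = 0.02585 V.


Step 1: Compute Na*Nd/ni^2 = 3.54e+15 * 7.63e+14 / (1.5e10)^2 = 1.2005e+10
Step 2: ln(1.2005e+10) = 23.2086
Step 3: Vbi = 0.02585 * 23.2086 = 0.6 V

0.6


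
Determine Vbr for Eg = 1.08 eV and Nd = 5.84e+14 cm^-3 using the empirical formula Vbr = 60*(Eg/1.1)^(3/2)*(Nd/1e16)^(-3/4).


Step 1: Eg/1.1 = 1.08/1.1 = 0.981818
Step 2: (Eg/1.1)^1.5 = 0.981818^1.5 = 0.972851
Step 3: (Nd/1e16)^(-0.75) = (0.0584)^(-0.75) = 8.417640
Step 4: Vbr = 60 * 0.972851 * 8.417640 = 491.3 V

491.3


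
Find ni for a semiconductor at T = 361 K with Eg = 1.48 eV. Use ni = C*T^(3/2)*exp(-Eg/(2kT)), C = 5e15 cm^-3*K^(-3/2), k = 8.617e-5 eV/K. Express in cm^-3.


Step 1: Compute kT = 8.617e-5 * 361 = 0.03110737 eV
Step 2: Exponent = -Eg/(2kT) = -1.48/(2*0.03110737) = -23.78857
Step 3: T^(3/2) = 361^1.5 = 6859.00
Step 4: ni = 5e15 * 6859.00 * exp(-23.78857) = 1.60e+09 cm^-3

1.60e+09


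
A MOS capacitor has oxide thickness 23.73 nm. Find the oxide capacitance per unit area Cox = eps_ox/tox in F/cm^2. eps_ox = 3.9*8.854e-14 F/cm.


Step 1: eps_ox = 3.9 * 8.854e-14 = 3.45306e-13 F/cm
Step 2: tox in cm = 23.73 nm * 1e-7 = 2.3730e-06 cm
Step 3: Cox = 3.45306e-13 / 2.3730e-06 = 1.46e-07 F/cm^2

1.46e-07


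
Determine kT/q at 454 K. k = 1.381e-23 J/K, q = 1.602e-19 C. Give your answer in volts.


Step 1: kT = 1.381e-23 * 454 = 6.26974e-21 J
Step 2: Vt = kT/q = 6.26974e-21 / 1.602e-19
Step 3: Vt = 0.03914 V

0.03914


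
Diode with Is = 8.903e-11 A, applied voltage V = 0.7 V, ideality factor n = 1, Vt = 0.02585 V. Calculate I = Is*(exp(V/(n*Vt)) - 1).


Step 1: V/(n*Vt) = 0.7/(1*0.02585) = 27.0793
Step 2: exp(27.0793) = 5.7596e+11
Step 3: I = 8.903e-11 * (5.7596e+11 - 1) = 5.13e+01 A

5.13e+01


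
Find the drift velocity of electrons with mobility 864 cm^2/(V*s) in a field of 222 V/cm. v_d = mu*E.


Step 1: v_d = mu * E
Step 2: v_d = 864 * 222 = 191808
Step 3: v_d = 1.92e+05 cm/s

1.92e+05


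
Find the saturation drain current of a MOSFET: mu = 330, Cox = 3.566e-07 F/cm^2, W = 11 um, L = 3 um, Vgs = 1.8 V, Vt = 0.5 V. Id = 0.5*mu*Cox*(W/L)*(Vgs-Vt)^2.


Step 1: Overdrive voltage Vov = Vgs - Vt = 1.8 - 0.5 = 1.3 V
Step 2: W/L = 11/3 = 3.66667
Step 3: Id = 0.5 * 330 * 3.566e-07 * 3.66667 * 1.3^2
Step 4: Id = 3.65e-04 A

3.65e-04


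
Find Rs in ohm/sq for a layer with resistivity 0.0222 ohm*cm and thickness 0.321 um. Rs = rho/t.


Step 1: Convert thickness to cm: t = 0.321 um = 3.2100e-05 cm
Step 2: Rs = rho / t = 0.0222 / 3.2100e-05
Step 3: Rs = 691.6 ohm/sq

691.6


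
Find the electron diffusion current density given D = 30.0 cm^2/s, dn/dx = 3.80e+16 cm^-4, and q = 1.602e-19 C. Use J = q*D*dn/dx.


Step 1: J = q * D * (dn/dx)
Step 2: J = 1.602e-19 * 30.0 * 3.80e+16
Step 3: J = 1.83e-01 A/cm^2

1.83e-01


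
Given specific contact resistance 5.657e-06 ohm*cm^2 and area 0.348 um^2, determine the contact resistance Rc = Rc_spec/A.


Step 1: Convert area to cm^2: 0.348 um^2 = 3.4800e-09 cm^2
Step 2: Rc = Rc_spec / A = 5.657e-06 / 3.4800e-09
Step 3: Rc = 1.63e+03 ohms

1.63e+03


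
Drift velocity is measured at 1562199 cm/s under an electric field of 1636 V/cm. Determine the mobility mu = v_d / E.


Step 1: mu = v_d / E
Step 2: mu = 1562199 / 1636
Step 3: mu = 954.89 cm^2/(V*s)

954.89


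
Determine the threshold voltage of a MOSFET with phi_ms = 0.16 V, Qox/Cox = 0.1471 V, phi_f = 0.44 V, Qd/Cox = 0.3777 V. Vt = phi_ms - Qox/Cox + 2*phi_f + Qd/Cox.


Step 1: Vt = phi_ms - Qox/Cox + 2*phi_f + Qd/Cox
Step 2: Vt = 0.16 - 0.1471 + 2*0.44 + 0.3777
Step 3: Vt = 0.16 - 0.1471 + 0.88 + 0.3777
Step 4: Vt = 1.2706 V

1.2706


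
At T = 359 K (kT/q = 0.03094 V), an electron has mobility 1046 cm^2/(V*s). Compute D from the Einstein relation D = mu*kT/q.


Step 1: D = mu * (kT/q)
Step 2: D = 1046 * 0.03094
Step 3: D = 32.36 cm^2/s

32.36


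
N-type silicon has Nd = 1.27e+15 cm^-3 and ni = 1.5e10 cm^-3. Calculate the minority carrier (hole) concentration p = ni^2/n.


Step 1: Since Nd >> ni, n ≈ Nd = 1.27e+15 cm^-3
Step 2: p = ni^2 / n = (1.5e10)^2 / 1.27e+15
Step 3: p = 2.25e20 / 1.27e+15 = 1.77e+05 cm^-3

1.77e+05


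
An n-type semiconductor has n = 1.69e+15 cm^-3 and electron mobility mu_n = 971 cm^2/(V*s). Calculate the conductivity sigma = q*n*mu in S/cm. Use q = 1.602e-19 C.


Step 1: sigma = q * n * mu
Step 2: sigma = 1.602e-19 * 1.69e+15 * 971
Step 3: sigma = 2.629e-01 S/cm

2.629e-01


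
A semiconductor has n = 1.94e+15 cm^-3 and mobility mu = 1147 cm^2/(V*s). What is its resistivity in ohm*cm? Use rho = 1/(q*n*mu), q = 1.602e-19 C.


Step 1: sigma = q * n * mu = 1.602e-19 * 1.94e+15 * 1147 = 3.56474e-01 S/cm
Step 2: rho = 1 / sigma = 1 / 3.56474e-01 = 2.805 ohm*cm

2.805


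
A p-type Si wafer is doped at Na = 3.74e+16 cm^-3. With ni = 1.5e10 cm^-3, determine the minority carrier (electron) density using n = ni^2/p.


Step 1: Majority hole concentration p ≈ Na = 3.74e+16 cm^-3
Step 2: n = ni^2 / Na = (1.5e10)^2 / 3.74e+16
Step 3: n = 6.02e+03 cm^-3

6.02e+03


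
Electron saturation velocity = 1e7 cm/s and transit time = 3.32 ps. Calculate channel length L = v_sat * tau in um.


Step 1: tau in seconds = 3.32 ps * 1e-12 = 3.3200e-12 s
Step 2: L = v_sat * tau = 1e7 * 3.3200e-12 = 3.3200e-05 cm
Step 3: L in um = 3.3200e-05 * 1e4 = 0.332 um

0.332


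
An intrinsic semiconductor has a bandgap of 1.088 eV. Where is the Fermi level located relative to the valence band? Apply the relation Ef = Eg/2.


Step 1: For an intrinsic semiconductor, the Fermi level sits at midgap.
Step 2: Ef = Eg / 2 = 1.088 / 2 = 0.544 eV

0.544


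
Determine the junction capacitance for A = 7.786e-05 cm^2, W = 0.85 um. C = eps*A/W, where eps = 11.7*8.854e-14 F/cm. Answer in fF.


Step 1: eps_Si = 11.7 * 8.854e-14 = 1.035918e-12 F/cm
Step 2: W in cm = 0.85 * 1e-4 = 8.50e-05 cm
Step 3: C = 1.035918e-12 * 7.786e-05 / 8.50e-05 = 9.489009e-13 F
Step 4: C = 948.9 fF

948.9


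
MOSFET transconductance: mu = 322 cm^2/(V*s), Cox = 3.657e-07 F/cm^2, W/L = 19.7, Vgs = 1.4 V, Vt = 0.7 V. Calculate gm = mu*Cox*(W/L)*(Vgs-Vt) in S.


Step 1: Vov = Vgs - Vt = 1.4 - 0.7 = 0.7 V
Step 2: gm = mu * Cox * (W/L) * Vov
Step 3: gm = 322 * 3.657e-07 * 19.7 * 0.7 = 1.62e-03 S

1.62e-03


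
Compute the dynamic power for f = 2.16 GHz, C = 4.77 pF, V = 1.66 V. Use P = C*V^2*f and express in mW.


Step 1: V^2 = 1.66^2 = 2.7556 V^2
Step 2: P = C*V^2*f = 4.77e-12 F * 2.7556 * 2.16e9 Hz
Step 3: P = 2.839149792e-02 W
Step 4: P = 28.391 mW

28.391


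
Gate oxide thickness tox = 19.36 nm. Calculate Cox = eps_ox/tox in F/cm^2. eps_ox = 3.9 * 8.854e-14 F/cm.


Step 1: eps_ox = 3.9 * 8.854e-14 = 3.45306e-13 F/cm
Step 2: tox in cm = 19.36 nm * 1e-7 = 1.9360e-06 cm
Step 3: Cox = 3.45306e-13 / 1.9360e-06 = 1.78e-07 F/cm^2

1.78e-07


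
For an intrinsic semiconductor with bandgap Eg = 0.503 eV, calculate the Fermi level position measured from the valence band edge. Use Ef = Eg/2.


Step 1: For an intrinsic semiconductor, the Fermi level sits at midgap.
Step 2: Ef = Eg / 2 = 0.503 / 2 = 0.2515 eV

0.2515


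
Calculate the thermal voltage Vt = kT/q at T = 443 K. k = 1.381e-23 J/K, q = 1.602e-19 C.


Step 1: kT = 1.381e-23 * 443 = 6.11783e-21 J
Step 2: Vt = kT/q = 6.11783e-21 / 1.602e-19
Step 3: Vt = 0.03819 V

0.03819


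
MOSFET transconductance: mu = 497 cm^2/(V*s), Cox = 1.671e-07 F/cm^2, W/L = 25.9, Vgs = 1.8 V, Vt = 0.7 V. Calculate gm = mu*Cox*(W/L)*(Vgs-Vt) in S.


Step 1: Vov = Vgs - Vt = 1.8 - 0.7 = 1.1 V
Step 2: gm = mu * Cox * (W/L) * Vov
Step 3: gm = 497 * 1.671e-07 * 25.9 * 1.1 = 2.37e-03 S

2.37e-03


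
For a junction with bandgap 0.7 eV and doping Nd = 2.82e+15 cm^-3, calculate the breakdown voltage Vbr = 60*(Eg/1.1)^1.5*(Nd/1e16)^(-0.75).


Step 1: Eg/1.1 = 0.7/1.1 = 0.636364
Step 2: (Eg/1.1)^1.5 = 0.636364^1.5 = 0.507643
Step 3: (Nd/1e16)^(-0.75) = (0.282)^(-0.75) = 2.584123
Step 4: Vbr = 60 * 0.507643 * 2.584123 = 78.7 V

78.7


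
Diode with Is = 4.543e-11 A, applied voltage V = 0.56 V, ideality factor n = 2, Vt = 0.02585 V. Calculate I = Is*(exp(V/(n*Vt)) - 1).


Step 1: V/(n*Vt) = 0.56/(2*0.02585) = 10.8317
Step 2: exp(10.8317) = 5.0600e+04
Step 3: I = 4.543e-11 * (5.0600e+04 - 1) = 2.30e-06 A

2.30e-06


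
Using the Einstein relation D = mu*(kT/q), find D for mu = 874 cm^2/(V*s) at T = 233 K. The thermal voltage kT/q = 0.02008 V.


Step 1: D = mu * (kT/q)
Step 2: D = 874 * 0.02008
Step 3: D = 17.55 cm^2/s

17.55


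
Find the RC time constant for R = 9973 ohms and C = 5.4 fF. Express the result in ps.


Step 1: tau = R * C
Step 2: tau = 9973 * 5.4 fF = 9973 * 5.4e-15 F
Step 3: tau = 5.38542e-11 s = 53.8542 ps

53.8542


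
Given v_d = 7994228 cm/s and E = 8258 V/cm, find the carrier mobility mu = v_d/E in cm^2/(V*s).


Step 1: mu = v_d / E
Step 2: mu = 7994228 / 8258
Step 3: mu = 968.06 cm^2/(V*s)

968.06


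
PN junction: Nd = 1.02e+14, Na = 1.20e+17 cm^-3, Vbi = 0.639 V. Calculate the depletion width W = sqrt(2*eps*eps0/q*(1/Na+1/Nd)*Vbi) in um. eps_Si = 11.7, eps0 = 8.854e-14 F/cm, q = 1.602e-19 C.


Step 1: 1/Na + 1/Nd = 1/1.20e+17 + 1/1.02e+14 = 9.81225e-15
Step 2: 2*eps*eps0/q = 2*11.7*8.854e-14/1.602e-19 = 1.293281e+07
Step 3: W^2 = 1.293281e+07 * 9.81225e-15 * 0.639 = 8.10891e-08
Step 4: W = sqrt(8.10891e-08) = 2.848e-04 cm = 2.848 um

2.848


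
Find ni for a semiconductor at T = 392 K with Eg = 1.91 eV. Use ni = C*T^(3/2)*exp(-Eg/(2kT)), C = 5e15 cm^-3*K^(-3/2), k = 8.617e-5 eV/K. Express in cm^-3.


Step 1: Compute kT = 8.617e-5 * 392 = 0.03377864 eV
Step 2: Exponent = -Eg/(2kT) = -1.91/(2*0.03377864) = -28.27230
Step 3: T^(3/2) = 392^1.5 = 7761.20
Step 4: ni = 5e15 * 7761.20 * exp(-28.27230) = 2.04e+07 cm^-3

2.04e+07


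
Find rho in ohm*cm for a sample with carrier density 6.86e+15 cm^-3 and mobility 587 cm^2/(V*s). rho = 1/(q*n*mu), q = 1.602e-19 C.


Step 1: sigma = q * n * mu = 1.602e-19 * 6.86e+15 * 587 = 6.45097e-01 S/cm
Step 2: rho = 1 / sigma = 1 / 6.45097e-01 = 1.55 ohm*cm

1.55


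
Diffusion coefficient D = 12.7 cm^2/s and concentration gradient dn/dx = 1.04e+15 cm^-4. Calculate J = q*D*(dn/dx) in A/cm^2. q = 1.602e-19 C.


Step 1: J = q * D * (dn/dx)
Step 2: J = 1.602e-19 * 12.7 * 1.04e+15
Step 3: J = 2.12e-03 A/cm^2

2.12e-03


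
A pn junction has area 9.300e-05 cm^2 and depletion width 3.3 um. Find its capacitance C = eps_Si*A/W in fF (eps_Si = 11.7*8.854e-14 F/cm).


Step 1: eps_Si = 11.7 * 8.854e-14 = 1.035918e-12 F/cm
Step 2: W in cm = 3.3 * 1e-4 = 3.30e-04 cm
Step 3: C = 1.035918e-12 * 9.300e-05 / 3.30e-04 = 2.919405e-13 F
Step 4: C = 291.94 fF

291.94


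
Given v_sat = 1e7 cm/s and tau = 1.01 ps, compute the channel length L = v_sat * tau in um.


Step 1: tau in seconds = 1.01 ps * 1e-12 = 1.0100e-12 s
Step 2: L = v_sat * tau = 1e7 * 1.0100e-12 = 1.0100e-05 cm
Step 3: L in um = 1.0100e-05 * 1e4 = 0.101 um

0.101


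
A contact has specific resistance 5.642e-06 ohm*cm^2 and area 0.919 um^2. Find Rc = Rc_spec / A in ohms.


Step 1: Convert area to cm^2: 0.919 um^2 = 9.1900e-09 cm^2
Step 2: Rc = Rc_spec / A = 5.642e-06 / 9.1900e-09
Step 3: Rc = 6.14e+02 ohms

6.14e+02


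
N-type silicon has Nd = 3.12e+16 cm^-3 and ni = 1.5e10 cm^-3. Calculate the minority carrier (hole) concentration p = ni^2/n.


Step 1: Since Nd >> ni, n ≈ Nd = 3.12e+16 cm^-3
Step 2: p = ni^2 / n = (1.5e10)^2 / 3.12e+16
Step 3: p = 2.25e20 / 3.12e+16 = 7.21e+03 cm^-3

7.21e+03


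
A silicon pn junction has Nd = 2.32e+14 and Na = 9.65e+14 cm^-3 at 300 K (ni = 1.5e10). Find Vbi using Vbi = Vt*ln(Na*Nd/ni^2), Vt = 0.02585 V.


Step 1: Compute Na*Nd/ni^2 = 9.65e+14 * 2.32e+14 / (1.5e10)^2 = 9.9502e+08
Step 2: ln(9.9502e+08) = 20.7183
Step 3: Vbi = 0.02585 * 20.7183 = 0.536 V

0.536


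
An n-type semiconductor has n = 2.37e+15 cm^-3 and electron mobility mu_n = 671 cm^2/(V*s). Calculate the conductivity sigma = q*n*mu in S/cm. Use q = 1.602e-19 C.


Step 1: sigma = q * n * mu
Step 2: sigma = 1.602e-19 * 2.37e+15 * 671
Step 3: sigma = 2.548e-01 S/cm

2.548e-01


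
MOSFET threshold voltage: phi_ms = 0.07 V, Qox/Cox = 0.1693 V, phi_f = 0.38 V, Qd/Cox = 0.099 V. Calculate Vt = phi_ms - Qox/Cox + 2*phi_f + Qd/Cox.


Step 1: Vt = phi_ms - Qox/Cox + 2*phi_f + Qd/Cox
Step 2: Vt = 0.07 - 0.1693 + 2*0.38 + 0.099
Step 3: Vt = 0.07 - 0.1693 + 0.76 + 0.099
Step 4: Vt = 0.7597 V

0.7597


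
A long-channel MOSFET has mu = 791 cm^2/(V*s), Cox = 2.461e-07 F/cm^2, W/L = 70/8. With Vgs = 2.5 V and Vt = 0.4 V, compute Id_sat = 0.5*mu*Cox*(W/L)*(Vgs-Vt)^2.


Step 1: Overdrive voltage Vov = Vgs - Vt = 2.5 - 0.4 = 2.1 V
Step 2: W/L = 70/8 = 8.75
Step 3: Id = 0.5 * 791 * 2.461e-07 * 8.75 * 2.1^2
Step 4: Id = 3.76e-03 A

3.76e-03


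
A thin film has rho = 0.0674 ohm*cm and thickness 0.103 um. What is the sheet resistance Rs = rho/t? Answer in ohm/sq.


Step 1: Convert thickness to cm: t = 0.103 um = 1.0300e-05 cm
Step 2: Rs = rho / t = 0.0674 / 1.0300e-05
Step 3: Rs = 6543.7 ohm/sq

6543.7


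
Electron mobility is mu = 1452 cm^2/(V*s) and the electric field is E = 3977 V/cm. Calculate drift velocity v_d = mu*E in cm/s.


Step 1: v_d = mu * E
Step 2: v_d = 1452 * 3977 = 5774604
Step 3: v_d = 5.77e+06 cm/s

5.77e+06


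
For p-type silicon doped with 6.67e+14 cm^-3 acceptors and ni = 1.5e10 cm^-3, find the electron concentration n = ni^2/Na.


Step 1: Majority hole concentration p ≈ Na = 6.67e+14 cm^-3
Step 2: n = ni^2 / Na = (1.5e10)^2 / 6.67e+14
Step 3: n = 3.37e+05 cm^-3

3.37e+05


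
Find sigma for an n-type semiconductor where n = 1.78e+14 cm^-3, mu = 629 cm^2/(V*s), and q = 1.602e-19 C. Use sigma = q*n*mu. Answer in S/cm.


Step 1: sigma = q * n * mu
Step 2: sigma = 1.602e-19 * 1.78e+14 * 629
Step 3: sigma = 1.794e-02 S/cm

1.794e-02


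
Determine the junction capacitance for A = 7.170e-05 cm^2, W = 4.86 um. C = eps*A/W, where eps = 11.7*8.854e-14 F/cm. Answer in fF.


Step 1: eps_Si = 11.7 * 8.854e-14 = 1.035918e-12 F/cm
Step 2: W in cm = 4.86 * 1e-4 = 4.86e-04 cm
Step 3: C = 1.035918e-12 * 7.170e-05 / 4.86e-04 = 1.528299e-13 F
Step 4: C = 152.83 fF

152.83


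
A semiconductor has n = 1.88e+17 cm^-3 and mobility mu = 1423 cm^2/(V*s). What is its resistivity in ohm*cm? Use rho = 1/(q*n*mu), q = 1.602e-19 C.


Step 1: sigma = q * n * mu = 1.602e-19 * 1.88e+17 * 1423 = 4.28573e+01 S/cm
Step 2: rho = 1 / sigma = 1 / 4.28573e+01 = 0.02333 ohm*cm

0.02333


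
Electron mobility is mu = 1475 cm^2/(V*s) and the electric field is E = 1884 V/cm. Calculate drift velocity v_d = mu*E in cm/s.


Step 1: v_d = mu * E
Step 2: v_d = 1475 * 1884 = 2778900
Step 3: v_d = 2.78e+06 cm/s

2.78e+06


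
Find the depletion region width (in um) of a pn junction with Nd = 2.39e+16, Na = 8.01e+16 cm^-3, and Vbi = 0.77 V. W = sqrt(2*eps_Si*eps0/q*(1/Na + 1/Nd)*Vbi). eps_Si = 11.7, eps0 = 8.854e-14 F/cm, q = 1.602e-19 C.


Step 1: 1/Na + 1/Nd = 1/8.01e+16 + 1/2.39e+16 = 5.43254e-17
Step 2: 2*eps*eps0/q = 2*11.7*8.854e-14/1.602e-19 = 1.293281e+07
Step 3: W^2 = 1.293281e+07 * 5.43254e-17 * 0.77 = 5.40987e-10
Step 4: W = sqrt(5.40987e-10) = 2.326e-05 cm = 0.2326 um

0.2326


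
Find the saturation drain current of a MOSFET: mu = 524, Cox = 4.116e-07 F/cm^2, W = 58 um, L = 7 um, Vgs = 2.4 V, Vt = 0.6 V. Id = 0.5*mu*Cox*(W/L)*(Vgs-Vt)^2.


Step 1: Overdrive voltage Vov = Vgs - Vt = 2.4 - 0.6 = 1.8 V
Step 2: W/L = 58/7 = 8.28571
Step 3: Id = 0.5 * 524 * 4.116e-07 * 8.28571 * 1.8^2
Step 4: Id = 2.90e-03 A

2.90e-03


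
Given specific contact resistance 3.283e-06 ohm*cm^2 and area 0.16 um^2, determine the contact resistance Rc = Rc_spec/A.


Step 1: Convert area to cm^2: 0.16 um^2 = 1.6000e-09 cm^2
Step 2: Rc = Rc_spec / A = 3.283e-06 / 1.6000e-09
Step 3: Rc = 2.05e+03 ohms

2.05e+03


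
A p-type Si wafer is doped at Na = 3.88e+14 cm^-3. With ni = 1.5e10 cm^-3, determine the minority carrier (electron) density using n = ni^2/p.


Step 1: Majority hole concentration p ≈ Na = 3.88e+14 cm^-3
Step 2: n = ni^2 / Na = (1.5e10)^2 / 3.88e+14
Step 3: n = 5.80e+05 cm^-3

5.80e+05


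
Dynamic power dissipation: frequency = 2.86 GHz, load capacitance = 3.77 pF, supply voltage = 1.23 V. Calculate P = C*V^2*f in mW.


Step 1: V^2 = 1.23^2 = 1.5129 V^2
Step 2: P = C*V^2*f = 3.77e-12 F * 1.5129 * 2.86e9 Hz
Step 3: P = 1.631239038e-02 W
Step 4: P = 16.312 mW

16.312


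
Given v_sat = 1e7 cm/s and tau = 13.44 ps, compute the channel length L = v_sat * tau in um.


Step 1: tau in seconds = 13.44 ps * 1e-12 = 1.3440e-11 s
Step 2: L = v_sat * tau = 1e7 * 1.3440e-11 = 1.3440e-04 cm
Step 3: L in um = 1.3440e-04 * 1e4 = 1.344 um

1.344


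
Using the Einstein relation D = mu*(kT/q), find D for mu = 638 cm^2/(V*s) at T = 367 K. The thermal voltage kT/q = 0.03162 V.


Step 1: D = mu * (kT/q)
Step 2: D = 638 * 0.03162
Step 3: D = 20.17 cm^2/s

20.17


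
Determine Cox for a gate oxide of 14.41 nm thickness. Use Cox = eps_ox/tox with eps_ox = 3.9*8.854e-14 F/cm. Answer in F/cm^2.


Step 1: eps_ox = 3.9 * 8.854e-14 = 3.45306e-13 F/cm
Step 2: tox in cm = 14.41 nm * 1e-7 = 1.4410e-06 cm
Step 3: Cox = 3.45306e-13 / 1.4410e-06 = 2.40e-07 F/cm^2

2.40e-07


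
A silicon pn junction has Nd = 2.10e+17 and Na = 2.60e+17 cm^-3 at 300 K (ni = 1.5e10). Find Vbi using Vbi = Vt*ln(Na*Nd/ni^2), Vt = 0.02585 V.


Step 1: Compute Na*Nd/ni^2 = 2.60e+17 * 2.10e+17 / (1.5e10)^2 = 2.4267e+14
Step 2: ln(2.4267e+14) = 33.1227
Step 3: Vbi = 0.02585 * 33.1227 = 0.856 V

0.856


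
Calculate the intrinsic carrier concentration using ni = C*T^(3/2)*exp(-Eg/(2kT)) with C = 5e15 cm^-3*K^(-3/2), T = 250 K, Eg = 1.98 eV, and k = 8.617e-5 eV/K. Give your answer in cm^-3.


Step 1: Compute kT = 8.617e-5 * 250 = 0.0215425 eV
Step 2: Exponent = -Eg/(2kT) = -1.98/(2*0.0215425) = -45.95567
Step 3: T^(3/2) = 250^1.5 = 3952.85
Step 4: ni = 5e15 * 3952.85 * exp(-45.95567) = 2.18e-01 cm^-3

2.18e-01


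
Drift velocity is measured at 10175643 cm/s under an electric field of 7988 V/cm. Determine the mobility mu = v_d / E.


Step 1: mu = v_d / E
Step 2: mu = 10175643 / 7988
Step 3: mu = 1273.87 cm^2/(V*s)

1273.87


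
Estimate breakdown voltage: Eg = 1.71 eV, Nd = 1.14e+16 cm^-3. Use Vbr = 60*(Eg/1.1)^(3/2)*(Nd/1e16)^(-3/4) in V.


Step 1: Eg/1.1 = 1.71/1.1 = 1.554545
Step 2: (Eg/1.1)^1.5 = 1.554545^1.5 = 1.938228
Step 3: (Nd/1e16)^(-0.75) = (1.14)^(-0.75) = 0.906403
Step 4: Vbr = 60 * 1.938228 * 0.906403 = 105.4 V

105.4


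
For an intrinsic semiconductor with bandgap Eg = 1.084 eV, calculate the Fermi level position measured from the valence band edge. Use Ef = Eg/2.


Step 1: For an intrinsic semiconductor, the Fermi level sits at midgap.
Step 2: Ef = Eg / 2 = 1.084 / 2 = 0.542 eV

0.542


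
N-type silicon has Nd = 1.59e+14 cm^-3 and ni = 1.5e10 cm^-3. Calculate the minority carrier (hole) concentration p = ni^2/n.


Step 1: Since Nd >> ni, n ≈ Nd = 1.59e+14 cm^-3
Step 2: p = ni^2 / n = (1.5e10)^2 / 1.59e+14
Step 3: p = 2.25e20 / 1.59e+14 = 1.42e+06 cm^-3

1.42e+06


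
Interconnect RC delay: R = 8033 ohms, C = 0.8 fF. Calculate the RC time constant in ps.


Step 1: tau = R * C
Step 2: tau = 8033 * 0.8 fF = 8033 * 8.0e-16 F
Step 3: tau = 6.4264e-12 s = 6.4264 ps

6.4264


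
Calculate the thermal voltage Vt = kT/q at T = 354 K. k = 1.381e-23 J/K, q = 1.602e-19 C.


Step 1: kT = 1.381e-23 * 354 = 4.88874e-21 J
Step 2: Vt = kT/q = 4.88874e-21 / 1.602e-19
Step 3: Vt = 0.03052 V

0.03052
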